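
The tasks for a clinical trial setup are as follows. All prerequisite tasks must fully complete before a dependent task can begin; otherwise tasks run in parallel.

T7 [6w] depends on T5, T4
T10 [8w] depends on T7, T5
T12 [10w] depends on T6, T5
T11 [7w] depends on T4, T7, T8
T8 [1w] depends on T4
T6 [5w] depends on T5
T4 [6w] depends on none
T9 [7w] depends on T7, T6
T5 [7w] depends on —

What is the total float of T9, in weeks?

The longest chain is T5→T6→T12 = 7+5+10 = 22; overall finish 22 weeks.
T9 finishes as early as 20 and must finish by 22.
Float = 22 − 20 = 2.

2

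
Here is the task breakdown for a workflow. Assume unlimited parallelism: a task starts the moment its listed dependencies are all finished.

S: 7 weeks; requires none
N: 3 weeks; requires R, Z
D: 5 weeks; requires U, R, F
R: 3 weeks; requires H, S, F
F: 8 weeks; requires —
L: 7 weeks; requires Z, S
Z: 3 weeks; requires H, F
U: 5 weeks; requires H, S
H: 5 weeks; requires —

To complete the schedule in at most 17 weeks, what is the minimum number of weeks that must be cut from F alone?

Current finish: 18 weeks; target: 17.
F is on every critical path, so each week cut from F cuts the finish by one (this holds down to a finish of 17).
Need 18 − 17 = 1 week off F → F becomes 7 weeks, finish becomes 17.

1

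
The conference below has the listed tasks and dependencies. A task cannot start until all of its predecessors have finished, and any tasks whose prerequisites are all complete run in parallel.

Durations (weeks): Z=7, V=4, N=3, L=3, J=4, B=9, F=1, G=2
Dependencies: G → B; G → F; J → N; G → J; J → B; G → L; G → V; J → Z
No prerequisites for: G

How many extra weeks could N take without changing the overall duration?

6

G→J→B = 2+4+9 = 15 sets the makespan at 15 weeks.
Longest path through N: 9 weeks (earliest finish 9, latest finish 15).
Slack of N = 12 − 6 = 6 weeks.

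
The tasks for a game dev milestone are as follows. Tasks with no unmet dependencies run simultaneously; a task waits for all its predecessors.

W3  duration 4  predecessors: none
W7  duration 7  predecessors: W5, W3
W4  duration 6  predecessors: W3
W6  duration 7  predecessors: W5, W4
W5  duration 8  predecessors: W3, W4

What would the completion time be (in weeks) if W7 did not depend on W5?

Before: longest chain W3→W4→W5→W6 = 4+6+8+7 = 25, finish 25.
Without W5→W7, W7's earliest start moves from 18 to 4.
New critical path: W3→W4→W5→W6 = 4+6+8+7 = 25 ⇒ 25 weeks.

25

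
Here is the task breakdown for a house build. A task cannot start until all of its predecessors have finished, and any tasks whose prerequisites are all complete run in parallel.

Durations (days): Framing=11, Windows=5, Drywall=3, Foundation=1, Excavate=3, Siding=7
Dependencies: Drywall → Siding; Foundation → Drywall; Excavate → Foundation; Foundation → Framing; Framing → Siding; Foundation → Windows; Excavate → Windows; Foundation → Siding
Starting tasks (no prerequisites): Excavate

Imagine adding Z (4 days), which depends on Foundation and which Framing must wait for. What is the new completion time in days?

Originally the house build takes 22 days.
With Z inserted, Framing now waits for max(Foundation, Z).
New critical path: Excavate→Foundation→Z→Framing→Siding = 3+1+4+11+7 = 26 ⇒ 26 days.

26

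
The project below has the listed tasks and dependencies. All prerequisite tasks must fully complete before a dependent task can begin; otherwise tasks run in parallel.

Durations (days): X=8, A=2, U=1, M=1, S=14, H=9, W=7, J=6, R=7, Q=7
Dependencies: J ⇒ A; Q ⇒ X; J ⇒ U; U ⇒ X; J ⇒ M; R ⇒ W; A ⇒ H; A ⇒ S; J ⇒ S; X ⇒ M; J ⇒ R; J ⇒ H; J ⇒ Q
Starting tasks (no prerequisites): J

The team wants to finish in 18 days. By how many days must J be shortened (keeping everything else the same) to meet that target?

Current finish: 22 days; target: 18.
J is on every critical path, so each day cut from J cuts the finish by one (this holds down to a finish of 17).
Need 22 − 18 = 4 days off J → J becomes 2 days, finish becomes 18.

4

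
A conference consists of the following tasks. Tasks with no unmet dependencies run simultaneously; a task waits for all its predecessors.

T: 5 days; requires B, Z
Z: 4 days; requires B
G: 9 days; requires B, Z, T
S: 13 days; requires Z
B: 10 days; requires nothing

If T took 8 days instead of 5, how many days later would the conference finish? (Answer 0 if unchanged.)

3

Critical path before the change: B→Z→T→G = 10+4+5+9 = 28 giving 28 days.
Since T is critical, the +3 change carries straight to that chain (now 31 days).
That remains the longest chain; total 31 days.
Change in finish: 31 − 28 = +3 days.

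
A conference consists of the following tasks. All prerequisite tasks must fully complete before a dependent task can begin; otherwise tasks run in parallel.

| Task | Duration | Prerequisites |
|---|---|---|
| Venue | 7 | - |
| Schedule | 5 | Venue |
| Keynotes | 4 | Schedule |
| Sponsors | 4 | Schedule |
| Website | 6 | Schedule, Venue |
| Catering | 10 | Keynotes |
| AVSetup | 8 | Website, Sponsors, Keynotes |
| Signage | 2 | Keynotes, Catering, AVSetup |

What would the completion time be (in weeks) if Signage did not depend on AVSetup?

28

With the dependency in place, Venue→Schedule→Keynotes→Catering→Signage = 7+5+4+10+2 = 28 sets the finish at 28 weeks.
Dropping AVSetup→Signage doesn't change Signage's earliest start (26); another predecessor still binds.
New critical path: Venue→Schedule→Keynotes→Catering→Signage = 7+5+4+10+2 = 28 ⇒ 28 weeks.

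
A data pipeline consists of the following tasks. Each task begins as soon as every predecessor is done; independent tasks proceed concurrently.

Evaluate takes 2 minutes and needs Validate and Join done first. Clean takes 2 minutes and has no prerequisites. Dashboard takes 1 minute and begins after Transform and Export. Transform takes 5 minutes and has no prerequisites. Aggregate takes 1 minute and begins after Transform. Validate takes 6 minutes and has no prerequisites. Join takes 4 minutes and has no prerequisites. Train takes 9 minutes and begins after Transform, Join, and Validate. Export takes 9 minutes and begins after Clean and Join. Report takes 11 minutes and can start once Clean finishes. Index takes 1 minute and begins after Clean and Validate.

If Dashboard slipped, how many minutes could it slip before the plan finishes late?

Validate→Train = 6+9 = 15 sets the makespan at 15 minutes.
The longest chain containing Dashboard totals 14 minutes.
So Dashboard can slip 15 − 14 = 1 minute.

1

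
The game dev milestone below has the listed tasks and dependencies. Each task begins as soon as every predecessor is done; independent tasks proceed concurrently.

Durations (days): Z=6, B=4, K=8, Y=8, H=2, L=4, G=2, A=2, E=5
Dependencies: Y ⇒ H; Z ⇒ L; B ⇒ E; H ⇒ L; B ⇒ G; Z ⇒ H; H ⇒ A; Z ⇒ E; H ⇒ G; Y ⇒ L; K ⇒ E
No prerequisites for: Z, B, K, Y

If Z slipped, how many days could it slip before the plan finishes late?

Critical path: Y→H→L = 8+2+4 = 14, so the finish is 14 days.
Longest path through Z: 12 days (earliest finish 6, latest finish 8).
So Z can slip 8 − 6 = 2 days.

2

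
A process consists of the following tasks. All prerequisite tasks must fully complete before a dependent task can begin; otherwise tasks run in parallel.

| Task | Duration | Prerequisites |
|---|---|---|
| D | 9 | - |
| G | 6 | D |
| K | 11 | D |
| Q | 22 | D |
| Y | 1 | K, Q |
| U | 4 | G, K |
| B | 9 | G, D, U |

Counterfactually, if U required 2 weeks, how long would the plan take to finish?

32

Critical path before the change: D→K→U→B = 9+11+4+9 = 33 giving 33 weeks.
Since U is critical, the -2 change carries straight to that chain (now 31 weeks).
New critical path: D→Q→Y = 9+22+1 = 32 ⇒ 32 weeks.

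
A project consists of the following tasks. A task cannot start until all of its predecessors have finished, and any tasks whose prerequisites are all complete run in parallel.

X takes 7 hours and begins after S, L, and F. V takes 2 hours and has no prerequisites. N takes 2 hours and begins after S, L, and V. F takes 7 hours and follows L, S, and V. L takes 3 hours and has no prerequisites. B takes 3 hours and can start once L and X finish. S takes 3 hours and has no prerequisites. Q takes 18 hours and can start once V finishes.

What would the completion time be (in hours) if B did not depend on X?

20

Before: longest chain V→Q = 2+18 = 20, finish 20.
Without X→B, B's earliest start moves from 17 to 3.
The longest chain is now V→Q = 2+18 = 20, so the project takes 20 hours.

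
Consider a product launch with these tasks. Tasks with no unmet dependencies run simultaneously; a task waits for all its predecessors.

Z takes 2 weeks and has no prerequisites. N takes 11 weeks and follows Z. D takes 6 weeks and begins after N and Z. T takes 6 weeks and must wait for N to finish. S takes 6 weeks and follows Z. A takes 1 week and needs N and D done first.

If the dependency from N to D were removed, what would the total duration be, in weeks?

19

With the dependency in place, Z→N→D→A = 2+11+6+1 = 20 sets the finish at 20 weeks.
Without N→D, D's earliest start moves from 13 to 2.
After: Z→N→T = 2+11+6 = 19 → 19 weeks.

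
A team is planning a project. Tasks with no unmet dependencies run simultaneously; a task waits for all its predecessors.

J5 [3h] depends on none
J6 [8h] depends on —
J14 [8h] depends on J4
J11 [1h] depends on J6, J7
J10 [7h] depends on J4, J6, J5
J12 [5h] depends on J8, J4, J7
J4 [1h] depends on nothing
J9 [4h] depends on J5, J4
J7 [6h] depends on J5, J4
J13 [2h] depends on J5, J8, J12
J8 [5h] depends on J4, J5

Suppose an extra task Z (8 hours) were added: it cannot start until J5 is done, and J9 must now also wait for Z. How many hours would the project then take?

Originally the project takes 16 hours.
With Z inserted, J9 now waits for max(J5, J4, Z).
New critical path: J5→J7→J12→J13 = 3+6+5+2 = 16 ⇒ 16 hours.

16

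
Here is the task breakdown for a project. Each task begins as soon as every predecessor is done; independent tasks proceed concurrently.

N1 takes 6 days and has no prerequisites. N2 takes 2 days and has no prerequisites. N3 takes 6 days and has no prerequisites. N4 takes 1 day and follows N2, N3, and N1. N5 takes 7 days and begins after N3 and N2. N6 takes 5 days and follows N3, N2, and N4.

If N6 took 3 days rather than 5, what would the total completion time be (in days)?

13

As given, the longest chain is N3→N5 = 6+7 = 13, so the finish is 13 days.
N6 has 1 day of float (longest path through it is 12).
That remains the longest chain; total 13 days.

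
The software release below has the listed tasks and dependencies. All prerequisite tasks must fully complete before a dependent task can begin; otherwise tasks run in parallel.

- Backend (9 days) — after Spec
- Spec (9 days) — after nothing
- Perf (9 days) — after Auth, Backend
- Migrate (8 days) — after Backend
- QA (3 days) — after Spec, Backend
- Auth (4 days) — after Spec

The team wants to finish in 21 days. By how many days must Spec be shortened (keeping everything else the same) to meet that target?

6

Current finish: 27 days; target: 21.
Spec is on every critical path, so each day cut from Spec cuts the finish by one (this holds down to a finish of 19).
Need 27 − 21 = 6 days off Spec → Spec becomes 3 days, finish becomes 21.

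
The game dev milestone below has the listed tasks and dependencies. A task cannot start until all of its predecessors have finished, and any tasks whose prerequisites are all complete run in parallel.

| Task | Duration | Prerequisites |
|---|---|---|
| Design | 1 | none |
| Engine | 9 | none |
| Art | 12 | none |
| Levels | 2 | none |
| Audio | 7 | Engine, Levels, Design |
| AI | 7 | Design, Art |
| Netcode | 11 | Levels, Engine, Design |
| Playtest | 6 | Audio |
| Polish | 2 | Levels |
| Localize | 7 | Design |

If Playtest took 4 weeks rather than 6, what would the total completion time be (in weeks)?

20

As given, the longest chain is Engine→Audio→Playtest = 9+7+6 = 22, so the finish is 22 weeks.
Playtest lies on that path, so at 4 weeks the path becomes 20 weeks.
No other chain overtakes it, so the finish is 20 weeks.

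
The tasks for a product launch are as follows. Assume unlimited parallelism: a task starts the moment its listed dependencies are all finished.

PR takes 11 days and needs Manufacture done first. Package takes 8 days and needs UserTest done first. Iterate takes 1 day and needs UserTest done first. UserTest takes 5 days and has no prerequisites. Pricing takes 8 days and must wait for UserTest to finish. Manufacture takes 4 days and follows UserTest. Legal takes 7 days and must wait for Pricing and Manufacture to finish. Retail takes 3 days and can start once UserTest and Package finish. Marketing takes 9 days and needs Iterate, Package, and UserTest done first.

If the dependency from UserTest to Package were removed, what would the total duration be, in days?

20

Original critical path: UserTest→Package→Marketing = 5+8+9 = 22 ⇒ 22 days.
Without UserTest→Package, Package's earliest start moves from 5 to 0.
New critical path: UserTest→Manufacture→PR = 5+4+11 = 20 ⇒ 20 days.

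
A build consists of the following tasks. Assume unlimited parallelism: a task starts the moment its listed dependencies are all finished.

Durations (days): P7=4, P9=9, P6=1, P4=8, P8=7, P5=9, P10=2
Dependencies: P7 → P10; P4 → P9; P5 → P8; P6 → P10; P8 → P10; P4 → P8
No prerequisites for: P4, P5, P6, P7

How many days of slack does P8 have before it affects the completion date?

Critical path: P5→P8→P10 = 9+7+2 = 18, so the finish is 18 days.
Longest path through P8: 18 days (earliest finish 16, latest finish 16).
Slack of P8 = 9 − 9 = 0 days.

0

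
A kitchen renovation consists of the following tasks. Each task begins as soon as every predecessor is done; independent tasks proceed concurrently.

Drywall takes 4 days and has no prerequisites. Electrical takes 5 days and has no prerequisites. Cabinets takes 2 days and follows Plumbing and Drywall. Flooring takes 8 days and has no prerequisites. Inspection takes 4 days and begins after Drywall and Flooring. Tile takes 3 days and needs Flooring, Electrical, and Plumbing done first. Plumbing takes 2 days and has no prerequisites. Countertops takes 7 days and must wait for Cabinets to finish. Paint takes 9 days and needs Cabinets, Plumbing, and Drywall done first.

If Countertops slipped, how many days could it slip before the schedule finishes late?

The longest chain is Drywall→Cabinets→Paint = 4+2+9 = 15; overall finish 15 days.
Countertops finishes as early as 13 and must finish by 15.
Float = 15 − 13 = 2.

2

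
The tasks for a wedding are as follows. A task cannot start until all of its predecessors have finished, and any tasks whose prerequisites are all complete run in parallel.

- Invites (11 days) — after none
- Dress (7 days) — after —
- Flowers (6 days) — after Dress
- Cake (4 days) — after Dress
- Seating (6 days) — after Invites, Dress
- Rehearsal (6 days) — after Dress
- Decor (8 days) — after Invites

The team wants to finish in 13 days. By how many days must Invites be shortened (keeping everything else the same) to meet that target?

Current finish: 19 days; target: 13.
Invites is on every critical path, so each day cut from Invites cuts the finish by one (this holds down to a finish of 13).
Need 19 − 13 = 6 days off Invites → Invites becomes 5 days, finish becomes 13.

6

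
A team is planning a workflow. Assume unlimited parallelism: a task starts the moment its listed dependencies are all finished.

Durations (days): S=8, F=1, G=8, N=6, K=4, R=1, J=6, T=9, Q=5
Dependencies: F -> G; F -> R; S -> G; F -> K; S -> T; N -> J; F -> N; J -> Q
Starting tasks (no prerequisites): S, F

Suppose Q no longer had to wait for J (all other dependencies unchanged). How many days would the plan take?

17

Before: longest chain F→N→J→Q = 1+6+6+5 = 18, finish 18.
Without J→Q, Q's earliest start moves from 13 to 0.
After: S→T = 8+9 = 17 → 17 days.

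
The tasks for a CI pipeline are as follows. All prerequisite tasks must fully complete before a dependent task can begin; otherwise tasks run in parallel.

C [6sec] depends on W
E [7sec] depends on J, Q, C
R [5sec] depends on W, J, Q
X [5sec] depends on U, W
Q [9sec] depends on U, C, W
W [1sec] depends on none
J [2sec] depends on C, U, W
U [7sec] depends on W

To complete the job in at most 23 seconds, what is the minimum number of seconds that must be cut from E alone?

1

Current finish: 24 seconds; target: 23.
E is on every critical path, so each second cut from E cuts the finish by one (this holds down to a finish of 22).
Need 24 − 23 = 1 second off E → E becomes 6 seconds, finish becomes 23.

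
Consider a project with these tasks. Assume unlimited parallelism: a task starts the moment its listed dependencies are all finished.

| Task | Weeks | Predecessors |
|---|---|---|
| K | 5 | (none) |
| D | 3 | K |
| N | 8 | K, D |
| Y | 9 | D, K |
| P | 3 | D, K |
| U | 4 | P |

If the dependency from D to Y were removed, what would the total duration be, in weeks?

16

Before: longest chain K→D→Y = 5+3+9 = 17, finish 17.
Without D→Y, Y's earliest start moves from 8 to 5.
New critical path: K→D→N = 5+3+8 = 16 ⇒ 16 weeks.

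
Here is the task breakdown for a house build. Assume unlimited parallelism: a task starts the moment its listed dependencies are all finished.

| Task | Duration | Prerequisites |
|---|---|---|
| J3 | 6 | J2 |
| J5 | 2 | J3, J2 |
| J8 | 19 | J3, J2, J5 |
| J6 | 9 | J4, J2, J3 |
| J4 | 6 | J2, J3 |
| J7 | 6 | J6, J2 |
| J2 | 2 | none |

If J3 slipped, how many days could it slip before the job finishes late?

0

The longest chain is J2→J3→J4→J6→J7 = 2+6+6+9+6 = 29; overall finish 29 days.
Longest path through J3: 29 days (earliest finish 8, latest finish 8).
So J3 can slip 8 − 8 = 0 days.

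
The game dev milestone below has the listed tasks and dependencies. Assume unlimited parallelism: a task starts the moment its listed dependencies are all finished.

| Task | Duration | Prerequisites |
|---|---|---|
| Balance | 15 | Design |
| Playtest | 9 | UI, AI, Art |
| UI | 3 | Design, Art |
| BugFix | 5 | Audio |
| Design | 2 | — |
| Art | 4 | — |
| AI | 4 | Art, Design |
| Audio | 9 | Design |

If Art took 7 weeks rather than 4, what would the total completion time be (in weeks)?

As given, the longest chain is Art→AI→Playtest = 4+4+9 = 17, so the finish is 17 weeks.
Art is on the critical path; changing it to 7 makes that path 20 weeks.
No other chain overtakes it, so the finish is 20 weeks.

20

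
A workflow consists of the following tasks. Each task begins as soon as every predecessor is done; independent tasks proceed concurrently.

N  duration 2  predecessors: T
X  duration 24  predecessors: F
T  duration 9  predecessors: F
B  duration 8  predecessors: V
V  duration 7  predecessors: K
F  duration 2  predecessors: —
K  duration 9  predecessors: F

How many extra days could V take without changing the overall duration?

0

Critical path: F→K→V→B = 2+9+7+8 = 26, so the finish is 26 days.
V finishes as early as 18 and must finish by 18.
Float = 26 − 26 = 0.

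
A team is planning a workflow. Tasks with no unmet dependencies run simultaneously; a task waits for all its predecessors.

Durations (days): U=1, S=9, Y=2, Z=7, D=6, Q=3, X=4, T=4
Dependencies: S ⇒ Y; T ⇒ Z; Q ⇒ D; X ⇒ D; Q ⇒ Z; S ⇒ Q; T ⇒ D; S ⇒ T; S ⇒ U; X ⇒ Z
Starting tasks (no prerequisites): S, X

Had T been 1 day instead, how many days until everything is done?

19

Baseline: S→T→Z = 9+4+7 = 20 → 20 days.
T is on the critical path; changing it to 1 makes that path 17 days.
New critical path: S→Q→Z = 9+3+7 = 19 ⇒ 19 days.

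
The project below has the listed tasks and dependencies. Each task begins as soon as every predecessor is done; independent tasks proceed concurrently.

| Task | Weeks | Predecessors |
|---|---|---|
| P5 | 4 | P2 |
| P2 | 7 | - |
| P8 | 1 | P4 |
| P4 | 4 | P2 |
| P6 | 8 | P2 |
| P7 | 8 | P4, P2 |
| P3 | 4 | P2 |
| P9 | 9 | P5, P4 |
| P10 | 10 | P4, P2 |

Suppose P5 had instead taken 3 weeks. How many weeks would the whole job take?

Baseline: P2→P4→P10 = 7+4+10 = 21 → 21 weeks.
The longest path through P5 is only 20 weeks, so P5 has float 1.
The critical path is still P2→P4→P10; finish is now 21 weeks.

21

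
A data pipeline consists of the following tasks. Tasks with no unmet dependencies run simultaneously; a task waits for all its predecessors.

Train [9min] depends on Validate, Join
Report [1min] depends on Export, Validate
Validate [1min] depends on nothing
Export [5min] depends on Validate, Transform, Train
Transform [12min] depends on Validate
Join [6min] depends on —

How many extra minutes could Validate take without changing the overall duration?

The longest chain is Join→Train→Export→Report = 6+9+5+1 = 21; overall finish 21 minutes.
Validate finishes as early as 1 and must finish by 3.
So Validate can slip 3 − 1 = 2 minutes.

2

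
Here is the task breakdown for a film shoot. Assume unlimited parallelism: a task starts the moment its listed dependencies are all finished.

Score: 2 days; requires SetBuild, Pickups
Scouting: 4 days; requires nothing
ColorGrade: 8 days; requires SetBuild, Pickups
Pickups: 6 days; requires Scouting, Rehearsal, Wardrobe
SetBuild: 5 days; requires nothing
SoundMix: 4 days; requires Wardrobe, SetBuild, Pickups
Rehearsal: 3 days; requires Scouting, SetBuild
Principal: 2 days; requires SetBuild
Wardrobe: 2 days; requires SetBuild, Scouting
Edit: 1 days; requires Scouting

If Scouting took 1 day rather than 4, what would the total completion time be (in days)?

Actual critical path: SetBuild→Rehearsal→Pickups→ColorGrade = 5+3+6+8 = 22 ⇒ 22 days.
The longest path through Scouting is only 21 days, so Scouting has float 1.
No other chain overtakes it, so the finish is 22 days.

22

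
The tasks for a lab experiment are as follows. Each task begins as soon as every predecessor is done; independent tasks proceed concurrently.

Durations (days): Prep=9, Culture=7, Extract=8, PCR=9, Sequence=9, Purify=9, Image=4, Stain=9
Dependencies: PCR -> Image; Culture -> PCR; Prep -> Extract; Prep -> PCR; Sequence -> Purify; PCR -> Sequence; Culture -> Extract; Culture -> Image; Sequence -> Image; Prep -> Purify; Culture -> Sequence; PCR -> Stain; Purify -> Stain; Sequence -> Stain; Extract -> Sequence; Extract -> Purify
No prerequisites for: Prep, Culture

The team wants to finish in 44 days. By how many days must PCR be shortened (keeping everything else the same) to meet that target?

1

Current finish: 45 days; target: 44.
PCR is on every critical path, so each day cut from PCR cuts the finish by one (this holds down to a finish of 44).
Need 45 − 44 = 1 day off PCR → PCR becomes 8 days, finish becomes 44.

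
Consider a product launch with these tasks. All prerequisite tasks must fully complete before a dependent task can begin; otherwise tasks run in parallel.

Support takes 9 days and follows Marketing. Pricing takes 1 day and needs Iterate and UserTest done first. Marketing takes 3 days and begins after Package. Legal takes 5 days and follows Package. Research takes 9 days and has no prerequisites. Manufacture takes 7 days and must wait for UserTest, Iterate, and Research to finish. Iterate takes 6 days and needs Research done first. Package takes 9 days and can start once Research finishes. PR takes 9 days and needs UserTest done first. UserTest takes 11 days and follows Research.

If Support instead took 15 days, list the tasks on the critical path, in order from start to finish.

Research, Package, Marketing, Support

The binding path is Research→Package→Marketing→Support = 9+9+3+9 = 30; finish at 30 days.
Support is on the critical path; changing it to 15 makes that path 36 days.
That remains the longest chain; total 36 days.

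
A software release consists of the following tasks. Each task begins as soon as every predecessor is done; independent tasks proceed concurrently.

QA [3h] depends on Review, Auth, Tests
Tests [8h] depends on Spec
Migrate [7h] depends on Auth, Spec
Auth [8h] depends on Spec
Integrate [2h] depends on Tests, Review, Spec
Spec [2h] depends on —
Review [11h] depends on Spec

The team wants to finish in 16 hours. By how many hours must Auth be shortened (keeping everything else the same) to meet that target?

1

Current finish: 17 hours; target: 16.
Auth is on every critical path, so each hour cut from Auth cuts the finish by one (this holds down to a finish of 16).
Need 17 − 16 = 1 hour off Auth → Auth becomes 7 hours, finish becomes 16.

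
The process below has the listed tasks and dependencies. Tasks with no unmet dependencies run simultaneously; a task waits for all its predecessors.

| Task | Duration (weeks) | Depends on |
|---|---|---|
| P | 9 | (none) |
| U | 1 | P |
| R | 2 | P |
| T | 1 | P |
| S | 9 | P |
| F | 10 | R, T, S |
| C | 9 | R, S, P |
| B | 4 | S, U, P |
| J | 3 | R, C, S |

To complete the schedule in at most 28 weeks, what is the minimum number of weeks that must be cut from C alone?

2

Current finish: 30 weeks; target: 28.
C is on every critical path, so each week cut from C cuts the finish by one (this holds down to a finish of 28).
Need 30 − 28 = 2 weeks off C → C becomes 7 weeks, finish becomes 28.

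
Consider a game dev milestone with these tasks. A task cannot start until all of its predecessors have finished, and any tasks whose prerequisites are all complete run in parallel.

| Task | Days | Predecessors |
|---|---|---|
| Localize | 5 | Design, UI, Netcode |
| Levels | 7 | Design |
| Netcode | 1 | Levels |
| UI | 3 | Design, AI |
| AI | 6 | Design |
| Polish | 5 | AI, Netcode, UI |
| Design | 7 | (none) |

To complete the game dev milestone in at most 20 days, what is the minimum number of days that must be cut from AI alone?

1

Current finish: 21 days; target: 20.
AI is on every critical path, so each day cut from AI cuts the finish by one (this holds down to a finish of 20).
Need 21 − 20 = 1 day off AI → AI becomes 5 days, finish becomes 20.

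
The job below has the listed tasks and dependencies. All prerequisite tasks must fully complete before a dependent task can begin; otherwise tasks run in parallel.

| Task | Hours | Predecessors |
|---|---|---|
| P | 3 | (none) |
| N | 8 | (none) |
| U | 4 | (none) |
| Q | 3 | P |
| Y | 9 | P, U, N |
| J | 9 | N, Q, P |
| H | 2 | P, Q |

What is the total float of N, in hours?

0

Critical path: N→Y = 8+9 = 17, so the finish is 17 hours.
N finishes as early as 8 and must finish by 8.
Slack of N = 0 − 0 = 0 hours.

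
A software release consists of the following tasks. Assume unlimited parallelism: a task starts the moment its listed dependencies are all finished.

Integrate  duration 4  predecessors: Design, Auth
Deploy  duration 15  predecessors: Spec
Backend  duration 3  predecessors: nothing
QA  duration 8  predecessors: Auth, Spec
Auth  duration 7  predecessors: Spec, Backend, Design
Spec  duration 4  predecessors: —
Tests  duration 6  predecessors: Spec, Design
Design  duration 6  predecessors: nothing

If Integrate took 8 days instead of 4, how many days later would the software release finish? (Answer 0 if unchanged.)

Critical path before the change: Design→Auth→QA = 6+7+8 = 21 giving 21 days.
Integrate has 4 days of float (longest path through it is 17).
That remains the longest chain; total 21 days.
Change in finish: 21 − 21 = +0 days.

0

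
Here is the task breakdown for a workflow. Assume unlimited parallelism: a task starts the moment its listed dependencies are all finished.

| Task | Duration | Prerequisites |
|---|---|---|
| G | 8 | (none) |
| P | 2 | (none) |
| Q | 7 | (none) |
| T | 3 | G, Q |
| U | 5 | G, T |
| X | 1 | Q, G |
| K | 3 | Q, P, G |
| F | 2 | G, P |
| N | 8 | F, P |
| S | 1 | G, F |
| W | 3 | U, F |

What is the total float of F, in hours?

1

The longest chain is G→T→U→W = 8+3+5+3 = 19; overall finish 19 hours.
Longest path through F: 18 hours (earliest finish 10, latest finish 11).
Slack of F = 9 − 8 = 1 hour.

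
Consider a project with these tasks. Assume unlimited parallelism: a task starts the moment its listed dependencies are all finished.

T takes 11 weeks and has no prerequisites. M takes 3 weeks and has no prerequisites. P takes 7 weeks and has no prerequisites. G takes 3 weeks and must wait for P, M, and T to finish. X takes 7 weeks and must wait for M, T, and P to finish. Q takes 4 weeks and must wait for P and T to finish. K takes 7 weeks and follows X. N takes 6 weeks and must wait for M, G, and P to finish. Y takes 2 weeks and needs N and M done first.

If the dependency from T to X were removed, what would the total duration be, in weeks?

Original critical path: T→X→K = 11+7+7 = 25 ⇒ 25 weeks.
Without T→X, X's earliest start moves from 11 to 7.
New critical path: T→G→N→Y = 11+3+6+2 = 22 ⇒ 22 weeks.

22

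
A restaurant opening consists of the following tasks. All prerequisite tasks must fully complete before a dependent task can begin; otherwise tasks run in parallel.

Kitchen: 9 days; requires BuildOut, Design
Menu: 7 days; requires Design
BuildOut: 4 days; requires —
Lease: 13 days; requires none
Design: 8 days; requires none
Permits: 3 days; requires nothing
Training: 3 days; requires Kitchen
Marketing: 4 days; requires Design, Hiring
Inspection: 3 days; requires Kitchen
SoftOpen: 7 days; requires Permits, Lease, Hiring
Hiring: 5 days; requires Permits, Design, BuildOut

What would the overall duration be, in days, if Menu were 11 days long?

20

Actual critical path: Lease→SoftOpen = 13+7 = 20 ⇒ 20 days.
Menu has 5 days of float (longest path through it is 15).
The critical path is still Lease→SoftOpen; finish is now 20 days.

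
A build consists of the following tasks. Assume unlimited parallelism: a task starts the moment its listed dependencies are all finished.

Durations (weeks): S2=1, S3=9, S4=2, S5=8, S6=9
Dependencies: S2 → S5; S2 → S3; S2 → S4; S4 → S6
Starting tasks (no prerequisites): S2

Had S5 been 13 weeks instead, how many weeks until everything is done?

Baseline: S2→S4→S6 = 1+2+9 = 12 → 12 weeks.
S5 is off the critical path — its longest chain is 9 weeks, giving 3 of slack.
The binding chain switches to S2→S5 = 1+13 = 14; finish 14 weeks.

14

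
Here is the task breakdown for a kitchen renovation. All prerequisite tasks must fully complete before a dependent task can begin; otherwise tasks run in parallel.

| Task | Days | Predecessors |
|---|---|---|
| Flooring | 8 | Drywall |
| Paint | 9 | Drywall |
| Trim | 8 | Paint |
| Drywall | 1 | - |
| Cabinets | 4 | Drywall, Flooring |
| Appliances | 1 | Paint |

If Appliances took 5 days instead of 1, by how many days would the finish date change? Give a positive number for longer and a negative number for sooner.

Critical path before the change: Drywall→Paint→Trim = 1+9+8 = 18 giving 18 days.
Appliances has 7 days of float (longest path through it is 11).
The critical path is still Drywall→Paint→Trim; finish is now 18 days.
Change in finish: 18 − 18 = +0 days.

0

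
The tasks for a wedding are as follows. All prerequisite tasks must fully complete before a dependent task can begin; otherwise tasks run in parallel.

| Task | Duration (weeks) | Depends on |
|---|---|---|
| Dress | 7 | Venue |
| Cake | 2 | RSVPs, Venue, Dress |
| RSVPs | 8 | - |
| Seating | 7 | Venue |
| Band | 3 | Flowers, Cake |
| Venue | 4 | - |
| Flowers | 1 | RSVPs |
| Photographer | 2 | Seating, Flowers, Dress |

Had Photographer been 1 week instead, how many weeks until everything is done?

Actual critical path: Venue→Dress→Cake→Band = 4+7+2+3 = 16 ⇒ 16 weeks.
Photographer is off the critical path — its longest chain is 13 weeks, giving 3 of slack.
No other chain overtakes it, so the finish is 16 weeks.

16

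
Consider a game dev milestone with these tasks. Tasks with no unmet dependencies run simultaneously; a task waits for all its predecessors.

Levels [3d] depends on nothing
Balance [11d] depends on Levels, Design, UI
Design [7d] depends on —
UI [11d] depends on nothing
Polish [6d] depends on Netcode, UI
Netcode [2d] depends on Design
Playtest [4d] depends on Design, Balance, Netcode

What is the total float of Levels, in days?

8

Critical path: UI→Balance→Playtest = 11+11+4 = 26, so the finish is 26 days.
Levels finishes as early as 3 and must finish by 11.
Float = 26 − 18 = 8.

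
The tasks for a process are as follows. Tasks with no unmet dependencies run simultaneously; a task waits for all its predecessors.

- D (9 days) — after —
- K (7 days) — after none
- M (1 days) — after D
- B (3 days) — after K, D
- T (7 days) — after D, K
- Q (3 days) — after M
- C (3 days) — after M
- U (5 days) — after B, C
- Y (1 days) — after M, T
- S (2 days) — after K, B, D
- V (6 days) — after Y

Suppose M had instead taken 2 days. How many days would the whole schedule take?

23

Baseline: D→T→Y→V = 9+7+1+6 = 23 → 23 days.
The longest path through M is only 18 days, so M has float 5.
That remains the longest chain; total 23 days.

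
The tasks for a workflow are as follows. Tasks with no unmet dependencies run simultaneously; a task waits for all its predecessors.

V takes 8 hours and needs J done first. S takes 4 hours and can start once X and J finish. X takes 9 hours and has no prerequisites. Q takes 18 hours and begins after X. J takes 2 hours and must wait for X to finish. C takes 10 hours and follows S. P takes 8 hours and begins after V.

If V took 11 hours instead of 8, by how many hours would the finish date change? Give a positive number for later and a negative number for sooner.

Critical path before the change: X→J→V→P = 9+2+8+8 = 27 giving 27 hours.
V is on the critical path; changing it to 11 makes that path 30 hours.
The critical path is still X→J→V→P; finish is now 30 hours.
Change in finish: 30 − 27 = +3 hours.

3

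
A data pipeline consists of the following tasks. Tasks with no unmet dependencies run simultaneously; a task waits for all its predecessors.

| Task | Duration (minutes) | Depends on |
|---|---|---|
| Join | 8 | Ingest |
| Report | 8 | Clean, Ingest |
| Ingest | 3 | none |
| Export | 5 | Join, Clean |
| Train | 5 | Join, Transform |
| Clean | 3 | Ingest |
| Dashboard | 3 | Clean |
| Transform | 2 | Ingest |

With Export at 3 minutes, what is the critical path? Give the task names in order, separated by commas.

The binding path is Ingest→Join→Export = 3+8+5 = 16; finish at 16 minutes.
Since Export is critical, the -2 change carries straight to that chain (now 14 minutes).
New critical path: Ingest→Join→Train = 3+8+5 = 16 ⇒ 16 minutes.

Ingest, Join, Train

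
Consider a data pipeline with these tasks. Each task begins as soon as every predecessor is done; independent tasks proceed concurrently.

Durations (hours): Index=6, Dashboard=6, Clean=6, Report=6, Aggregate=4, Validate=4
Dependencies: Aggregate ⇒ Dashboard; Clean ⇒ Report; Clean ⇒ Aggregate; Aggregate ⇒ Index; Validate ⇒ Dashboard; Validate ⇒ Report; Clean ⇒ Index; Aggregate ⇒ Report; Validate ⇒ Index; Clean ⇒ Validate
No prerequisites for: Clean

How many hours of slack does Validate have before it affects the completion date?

0

Critical path: Clean→Validate→Index = 6+4+6 = 16, so the finish is 16 hours.
Longest path through Validate: 16 hours (earliest finish 10, latest finish 10).
Float = 16 − 16 = 0.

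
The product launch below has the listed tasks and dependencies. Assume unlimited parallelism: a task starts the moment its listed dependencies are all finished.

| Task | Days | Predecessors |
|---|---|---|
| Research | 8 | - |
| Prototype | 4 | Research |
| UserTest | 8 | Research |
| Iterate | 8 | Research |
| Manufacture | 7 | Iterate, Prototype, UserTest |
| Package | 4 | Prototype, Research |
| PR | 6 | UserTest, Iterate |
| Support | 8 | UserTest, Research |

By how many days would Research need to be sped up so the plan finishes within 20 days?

4

Current finish: 24 days; target: 20.
Research is on every critical path, so each day cut from Research cuts the finish by one (this holds down to a finish of 17).
Need 24 − 20 = 4 days off Research → Research becomes 4 days, finish becomes 20.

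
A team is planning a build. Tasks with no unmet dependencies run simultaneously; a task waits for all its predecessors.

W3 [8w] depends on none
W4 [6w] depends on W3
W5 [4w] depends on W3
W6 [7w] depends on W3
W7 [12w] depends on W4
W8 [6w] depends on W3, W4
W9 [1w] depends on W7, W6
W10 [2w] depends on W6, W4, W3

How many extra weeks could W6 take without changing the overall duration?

10

W3→W4→W7→W9 = 8+6+12+1 = 27 sets the makespan at 27 weeks.
W6 finishes as early as 15 and must finish by 25.
Float = 27 − 17 = 10.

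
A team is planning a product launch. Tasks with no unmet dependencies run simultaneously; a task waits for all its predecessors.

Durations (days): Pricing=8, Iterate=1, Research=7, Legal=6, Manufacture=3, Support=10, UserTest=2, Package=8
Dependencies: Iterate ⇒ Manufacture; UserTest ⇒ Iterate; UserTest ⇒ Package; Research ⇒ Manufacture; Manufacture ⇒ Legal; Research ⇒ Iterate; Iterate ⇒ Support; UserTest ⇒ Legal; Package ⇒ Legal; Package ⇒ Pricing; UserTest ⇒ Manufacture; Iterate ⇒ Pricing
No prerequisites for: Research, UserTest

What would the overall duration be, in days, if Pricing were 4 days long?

18

Critical path before the change: UserTest→Package→Pricing = 2+8+8 = 18 giving 18 days.
Pricing is on the critical path; changing it to 4 makes that path 14 days.
New critical path: Research→Iterate→Support = 7+1+10 = 18 ⇒ 18 days.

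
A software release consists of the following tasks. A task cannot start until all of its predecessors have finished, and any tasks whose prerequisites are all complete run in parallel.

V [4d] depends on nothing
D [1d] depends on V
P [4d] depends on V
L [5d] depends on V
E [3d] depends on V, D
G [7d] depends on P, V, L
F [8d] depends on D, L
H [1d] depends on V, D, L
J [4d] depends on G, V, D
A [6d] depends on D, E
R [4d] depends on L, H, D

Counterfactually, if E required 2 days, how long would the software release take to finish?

20

Critical path before the change: V→L→G→J = 4+5+7+4 = 20 giving 20 days.
E has 6 days of float (longest path through it is 14).
The critical path is still V→L→G→J; finish is now 20 days.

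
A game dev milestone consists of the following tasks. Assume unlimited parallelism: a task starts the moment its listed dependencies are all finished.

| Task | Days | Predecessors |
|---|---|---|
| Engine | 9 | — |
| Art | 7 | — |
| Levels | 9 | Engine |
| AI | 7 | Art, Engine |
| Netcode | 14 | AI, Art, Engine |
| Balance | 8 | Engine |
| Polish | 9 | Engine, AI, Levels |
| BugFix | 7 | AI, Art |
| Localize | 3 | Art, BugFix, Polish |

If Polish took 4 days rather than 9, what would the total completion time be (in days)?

30

Actual critical path: Engine→Levels→Polish→Localize = 9+9+9+3 = 30 ⇒ 30 days.
Since Polish is critical, the -5 change carries straight to that chain (now 25 days).
New critical path: Engine→AI→Netcode = 9+7+14 = 30 ⇒ 30 days.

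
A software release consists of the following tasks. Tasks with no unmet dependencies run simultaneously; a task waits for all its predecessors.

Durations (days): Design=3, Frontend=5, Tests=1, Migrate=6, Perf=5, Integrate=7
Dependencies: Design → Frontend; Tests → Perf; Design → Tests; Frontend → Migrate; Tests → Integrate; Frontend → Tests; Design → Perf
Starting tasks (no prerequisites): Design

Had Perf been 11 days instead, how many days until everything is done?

The binding path is Design→Frontend→Tests→Integrate = 3+5+1+7 = 16; finish at 16 days.
Perf is off the critical path — its longest chain is 14 days, giving 2 of slack.
New critical path: Design→Frontend→Tests→Perf = 3+5+1+11 = 20 ⇒ 20 days.

20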